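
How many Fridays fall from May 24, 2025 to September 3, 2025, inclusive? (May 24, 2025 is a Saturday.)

May 24, 2025 is a Saturday; the first Friday on or after it is May 30, 2025 (6 days later).
From May 30, 2025 to September 3, 2025: 1 + 30 + 31 + 31 + 3 = 96 days (rest of May, June, July, August, September).
96 ÷ 7 = 13 full weeks with remainder 5, so 13 more Fridays after the first → 14.

14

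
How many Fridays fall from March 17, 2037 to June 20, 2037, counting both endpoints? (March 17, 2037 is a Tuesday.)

March 17, 2037 is a Tuesday; the first Friday on or after it is March 20, 2037 (3 days later).
From March 20, 2037 to June 20, 2037: 11 + 30 + 31 + 20 = 92 days (rest of March, April, May, June).
92 ÷ 7 = 13 full weeks with remainder 1, so 13 more Fridays after the first → 14.

14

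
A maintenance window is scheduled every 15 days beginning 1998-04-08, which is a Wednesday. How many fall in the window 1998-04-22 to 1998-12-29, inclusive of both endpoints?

17

Occurrences land 15·i days after 1998-04-08 for i = 0, 1, 2, …
1998-04-22 is 14 days after the start; 14 ÷ 15 = 0 remainder 14; since the remainder is 14, round up to i = 1. First occurrence in the window: #2 on 1998-04-23 (1×15 = 15 days in).
1998-12-29 is 265 days after the start; 265 ÷ 15 = 17 remainder 10. Last occurrence in the window: #18 on 1998-12-19.
Occurrences #2 through #18: 17 in total.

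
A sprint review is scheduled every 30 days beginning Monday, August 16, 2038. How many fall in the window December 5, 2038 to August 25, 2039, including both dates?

Occurrences land 30·i days after August 16, 2038 for i = 0, 1, 2, …
December 5, 2038 is 111 days after the start; 111 ÷ 30 = 3 remainder 21; since the remainder is 21, round up to i = 4. First occurrence in the window: #5 on December 14, 2038 (4×30 = 120 days in).
August 25, 2039 is 374 days after the start; 374 ÷ 30 = 12 remainder 14. Last occurrence in the window: #13 on August 11, 2039.
Occurrences #5 through #13: 9 in total.

9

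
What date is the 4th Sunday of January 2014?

January 26, 2014

The first Sunday of January 2014 is January 5.
The 4th Sunday is 3 weeks later: 5 + 21 = 26.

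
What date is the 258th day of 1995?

January has 31 days (258 − 31 = 227 remain).
February has 28 days (227 − 28 = 199 remain).
March has 31 days (199 − 31 = 168 remain).
April has 30 days (168 − 30 = 138 remain).
May has 31 days (138 − 31 = 107 remain).
June has 30 days (107 − 30 = 77 remain).
July has 31 days (77 − 31 = 46 remain).
August has 31 days (46 − 31 = 15 remain).
15 into September → September 15.

15 September 1995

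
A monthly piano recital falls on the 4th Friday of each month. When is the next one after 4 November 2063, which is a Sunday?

23 November 2063

November 2063 starts on a Thursday; its first Friday is the 2nd, so the 4th Friday is the 23rd — 23 November 2063.
23 November 2063 is after 4 November 2063, so that is the next one.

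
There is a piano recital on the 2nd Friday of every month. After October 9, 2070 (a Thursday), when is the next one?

October 2070 starts on a Wednesday; its first Friday is the 3rd, so the 2nd Friday is the 10th — October 10, 2070.
October 10, 2070 is after October 9, 2070, so that is the next one.

October 10, 2070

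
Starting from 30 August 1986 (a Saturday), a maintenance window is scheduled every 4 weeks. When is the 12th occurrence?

The 12th occurrence is 11 intervals after the first: 11 × 28 = 308 days after 30 August 1986.
August has 31 days — 1 day to the end of August leaves 307.
September has 30 days (277 left).
October has 31 days (246 left).
November has 30 days (216 left).
December has 31 days (185 left).
January has 31 days (154 left).
February has 28 days (126 left).
March has 31 days (95 left).
April has 30 days (65 left).
May has 31 days (34 left).
June has 30 days (4 left).
4 days into July → 4 July 1987.

4 July 1987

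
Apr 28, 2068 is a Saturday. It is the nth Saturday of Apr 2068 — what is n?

Day 28 falls in week ⌈28/7⌉ of the month.
Days 1–7 hold the 1st Saturday, 8–14 the 2nd, 15–21 the 3rd, 22–28 the 4th, 29–31 the 5th.
28 is in the range for the 4th.

4th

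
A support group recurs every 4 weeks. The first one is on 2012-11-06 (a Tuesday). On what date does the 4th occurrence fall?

2013-01-29

The 4th occurrence is 3 intervals after the first: 3 × 28 = 84 days after 2012-11-06.
November has 30 days — 24 days to the end of November leaves 60.
December has 31 days (29 left).
29 days into January → 2013-01-29.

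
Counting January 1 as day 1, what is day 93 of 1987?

Jan has 31 days (93 − 31 = 62 remain).
Feb has 28 days (62 − 28 = 34 remain).
Mar has 31 days (34 − 31 = 3 remain).
3 into Apr → Apr 3.

Apr 3, 1987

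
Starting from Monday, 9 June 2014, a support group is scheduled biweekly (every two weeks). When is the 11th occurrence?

27 October 2014

The 11th occurrence is 10 intervals after the first: 10 × 14 = 140 days after 9 June 2014.
June has 30 days — 21 days to the end of June leaves 119.
July has 31 days (88 left).
August has 31 days (57 left).
September has 30 days (27 left).
27 days into October → 27 October 2014.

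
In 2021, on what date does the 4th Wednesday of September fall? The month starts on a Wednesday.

22 September 2021

September 2021 begins on a Wednesday, so the first Wednesday is September 1.
The 4th Wednesday is 3 weeks later: 1 + 21 = 22.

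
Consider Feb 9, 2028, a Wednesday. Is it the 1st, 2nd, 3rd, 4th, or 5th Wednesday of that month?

Day 9 falls in week ⌈9/7⌉ of the month.
Days 1–7 hold the 1st Wednesday, 8–14 the 2nd, 15–21 the 3rd, 22–28 the 4th, 29–31 the 5th.
9 is in the range for the 2nd.

2nd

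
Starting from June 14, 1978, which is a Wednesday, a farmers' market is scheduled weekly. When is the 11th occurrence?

August 23, 1978

The 11th occurrence is 10 intervals after the first: 10 × 7 = 70 days after June 14, 1978.
June has 30 days — 16 days to the end of June leaves 54.
July has 31 days (23 left).
23 days into August → August 23, 1978.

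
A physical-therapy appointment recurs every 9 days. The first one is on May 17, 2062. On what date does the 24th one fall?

Dec 10, 2062

The 24th occurrence is 23 intervals after the first: 23 × 9 = 207 days after May 17, 2062.
May has 31 days — 14 days to the end of May leaves 193.
Jun has 30 days (163 left).
Jul has 31 days (132 left).
Aug has 31 days (101 left).
Sep has 30 days (71 left).
Oct has 31 days (40 left).
Nov has 30 days (10 left).
10 days into Dec → Dec 10, 2062.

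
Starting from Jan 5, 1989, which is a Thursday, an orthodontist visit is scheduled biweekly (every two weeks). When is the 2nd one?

The 2nd occurrence is 1 interval after the first: 1 × 14 = 14 days after Jan 5, 1989.
14 days later is Jan 19, 1989.

Jan 19, 1989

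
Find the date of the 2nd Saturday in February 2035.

The first Saturday of February 2035 is February 3.
The 2nd Saturday is 1 weeks later: 3 + 7 = 10.

February 10, 2035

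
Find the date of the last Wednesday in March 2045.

The first Wednesday of March 2045 is March 1.
March 2045 has 31 days. Adding weeks: 1, 8, 15, 22, 29 — the last one ≤ 31 is the 29th.

2045-03-29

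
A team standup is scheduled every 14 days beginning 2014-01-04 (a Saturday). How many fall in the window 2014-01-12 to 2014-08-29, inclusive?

16

Occurrences land 14·i days after 2014-01-04 for i = 0, 1, 2, …
2014-01-12 is 8 days after the start; 8 ÷ 14 = 0 remainder 8; since the remainder is 8, round up to i = 1. First occurrence in the window: #2 on 2014-01-18 (1×14 = 14 days in).
2014-08-29 is 237 days after the start; 237 ÷ 14 = 16 remainder 13. Last occurrence in the window: #17 on 2014-08-16.
Occurrences #2 through #17: 16 in total.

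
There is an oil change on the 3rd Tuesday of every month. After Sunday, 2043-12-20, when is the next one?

2044-01-19

December 2043 starts on a Tuesday; its first Tuesday is the 1st, so the 3rd Tuesday is the 15th — 2043-12-15.
That is not after 2043-12-20, so look at January 2044.
January 2044 starts on a Friday; its first Tuesday is the 5th, so the 3rd Tuesday is the 19th — 2044-01-19.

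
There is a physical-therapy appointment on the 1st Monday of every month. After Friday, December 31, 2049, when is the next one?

December 2049 starts on a Wednesday, so its 1st Monday is December 6, 2049 (5 days in).
That is not after December 31, 2049, so look at January 2050.
January 2050 starts on a Saturday, so its 1st Monday is January 3, 2050 (2 days in).

January 3, 2050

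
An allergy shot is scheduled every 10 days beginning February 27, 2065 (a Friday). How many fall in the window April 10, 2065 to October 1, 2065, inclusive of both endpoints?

17

Occurrences land 10·i days after February 27, 2065 for i = 0, 1, 2, …
April 10, 2065 is 42 days after the start; 42 ÷ 10 = 4 remainder 2; since the remainder is 2, round up to i = 5. First occurrence in the window: #6 on April 18, 2065 (5×10 = 50 days in).
October 1, 2065 is 216 days after the start; 216 ÷ 10 = 21 remainder 6. Last occurrence in the window: #22 on September 25, 2065.
Occurrences #6 through #22: 17 in total.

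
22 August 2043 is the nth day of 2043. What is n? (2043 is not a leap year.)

234

Days in months before August: 31 + 28 + 31 + 30 + 31 + 30 + 31 = 212.
Plus 22 days into August → day 234.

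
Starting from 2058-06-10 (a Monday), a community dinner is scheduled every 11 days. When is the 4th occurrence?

2058-07-13

The 4th occurrence is 3 intervals after the first: 3 × 11 = 33 days after 2058-06-10.
June has 30 days — 20 days to the end of June leaves 13.
13 days into July → 2058-07-13.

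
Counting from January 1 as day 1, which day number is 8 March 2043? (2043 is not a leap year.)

67

Days in months before March: 31 + 28 = 59.
Plus 8 days into March → day 67.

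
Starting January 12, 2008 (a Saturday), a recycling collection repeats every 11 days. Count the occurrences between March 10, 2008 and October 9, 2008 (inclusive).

Occurrences land 11·i days after January 12, 2008 for i = 0, 1, 2, …
March 10, 2008 is 58 days after the start; 58 ÷ 11 = 5 remainder 3; since the remainder is 3, round up to i = 6. First occurrence in the window: #7 on March 18, 2008 (6×11 = 66 days in).
October 9, 2008 is 271 days after the start; 271 ÷ 11 = 24 remainder 7. Last occurrence in the window: #25 on October 2, 2008.
Occurrences #7 through #25: 19 in total.

19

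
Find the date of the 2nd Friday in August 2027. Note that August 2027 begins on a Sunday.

13 August 2027

August 2027 begins on a Sunday, so the first Friday is August 6 (5 days later).
The 2nd Friday is 1 weeks later: 6 + 7 = 13.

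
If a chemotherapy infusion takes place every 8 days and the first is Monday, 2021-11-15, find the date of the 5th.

2021-12-17

The 5th occurrence is 4 intervals after the first: 4 × 8 = 32 days after 2021-11-15.
November has 30 days — 15 days to the end of November leaves 17.
17 days into December → 2021-12-17.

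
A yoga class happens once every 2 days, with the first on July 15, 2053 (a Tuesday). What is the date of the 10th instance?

August 2, 2053

The 10th occurrence is 9 intervals after the first: 9 × 2 = 18 days after July 15, 2053.
July has 31 days — 16 days to the end of July leaves 2.
2 days into August → August 2, 2053.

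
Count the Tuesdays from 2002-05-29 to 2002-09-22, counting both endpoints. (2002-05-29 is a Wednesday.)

16

2002-05-29 is a Wednesday; the first Tuesday on or after it is 2002-06-04 (6 days later).
From 2002-06-04 to 2002-09-22: 26 + 31 + 31 + 22 = 110 days (rest of June, July, August, September).
110 ÷ 7 = 15 full weeks with remainder 5, so 15 more Tuesdays after the first → 16.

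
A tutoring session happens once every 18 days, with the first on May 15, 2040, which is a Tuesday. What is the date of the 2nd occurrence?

The 2nd occurrence is 1 interval after the first: 1 × 18 = 18 days after May 15, 2040.
May has 31 days — 16 days to the end of May leaves 2.
2 days into Jun → Jun 2, 2040.

Jun 2, 2040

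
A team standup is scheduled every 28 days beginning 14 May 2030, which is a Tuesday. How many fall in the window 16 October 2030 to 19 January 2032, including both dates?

16

Occurrences land 28·i days after 14 May 2030 for i = 0, 1, 2, …
16 October 2030 is 155 days after the start; 155 ÷ 28 = 5 remainder 15; since the remainder is 15, round up to i = 6. First occurrence in the window: #7 on 29 October 2030 (6×28 = 168 days in).
19 January 2032 is 615 days after the start; 615 ÷ 28 = 21 remainder 27. Last occurrence in the window: #22 on 23 December 2031.
Occurrences #7 through #22: 16 in total.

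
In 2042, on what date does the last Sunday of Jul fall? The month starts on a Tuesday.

Jul 2042 begins on a Tuesday, so the first Sunday is Jul 6 (5 days later).
Jul 2042 has 31 days. Adding weeks: 6, 13, 20, 27 — the last one ≤ 31 is the 27th.

Jul 27, 2042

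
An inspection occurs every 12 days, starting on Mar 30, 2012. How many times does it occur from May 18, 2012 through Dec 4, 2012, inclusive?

Occurrences land 12·i days after Mar 30, 2012 for i = 0, 1, 2, …
May 18, 2012 is 49 days after the start; 49 ÷ 12 = 4 remainder 1; since the remainder is 1, round up to i = 5. First occurrence in the window: #6 on May 29, 2012 (5×12 = 60 days in).
Dec 4, 2012 is 249 days after the start; 249 ÷ 12 = 20 remainder 9. Last occurrence in the window: #21 on Nov 25, 2012.
Occurrences #6 through #21: 16 in total.

16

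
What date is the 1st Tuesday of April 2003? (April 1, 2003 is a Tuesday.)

April 1, 2003

April 2003 begins on a Tuesday, so the first Tuesday is April 1.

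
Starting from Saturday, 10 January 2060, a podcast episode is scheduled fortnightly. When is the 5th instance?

The 5th occurrence is 4 intervals after the first: 4 × 14 = 56 days after 10 January 2060.
January has 31 days — 21 days to the end of January leaves 35.
February has 29 days (6 left).
6 days into March → 6 March 2060.

6 March 2060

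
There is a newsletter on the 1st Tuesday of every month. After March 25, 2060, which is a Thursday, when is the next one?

March 2060 starts on a Monday, so its 1st Tuesday is March 2, 2060 (1 day in).
That is not after March 25, 2060, so look at April 2060.
April 2060 starts on a Thursday, so its 1st Tuesday is April 6, 2060 (5 days in).

April 6, 2060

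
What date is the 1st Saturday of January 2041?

January 5, 2041

The first Saturday of January 2041 is January 5.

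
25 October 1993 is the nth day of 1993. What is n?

Days in months before October: 31 + 28 + 31 + 30 + 31 + 30 + 31 + 31 + 30 = 273.
Plus 25 days into October → day 298.

298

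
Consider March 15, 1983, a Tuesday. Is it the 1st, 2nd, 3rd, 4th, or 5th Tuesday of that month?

3rd

Day 15 falls in week ⌈15/7⌉ of the month.
Days 1–7 hold the 1st Tuesday, 8–14 the 2nd, 15–21 the 3rd, 22–28 the 4th, 29–31 the 5th.
15 is in the range for the 3rd.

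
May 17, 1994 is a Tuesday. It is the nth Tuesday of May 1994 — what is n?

Day 17 falls in week ⌈17/7⌉ of the month.
Days 1–7 hold the 1st Tuesday, 8–14 the 2nd, 15–21 the 3rd, 22–28 the 4th, 29–31 the 5th.
17 is in the range for the 3rd.

3rd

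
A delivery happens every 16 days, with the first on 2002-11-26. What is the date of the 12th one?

The 12th occurrence is 11 intervals after the first: 11 × 16 = 176 days after 2002-11-26.
November has 30 days — 4 days to the end of November leaves 172.
December has 31 days (141 left).
January has 31 days (110 left).
February has 28 days (82 left).
March has 31 days (51 left).
April has 30 days (21 left).
21 days into May → 2003-05-21.

2003-05-21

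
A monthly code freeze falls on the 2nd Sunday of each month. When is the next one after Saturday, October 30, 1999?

October 1999 starts on a Friday; its first Sunday is the 3rd, so the 2nd Sunday is the 10th — October 10, 1999.
That is not after October 30, 1999, so look at November 1999.
November 1999 starts on a Monday; its first Sunday is the 7th, so the 2nd Sunday is the 14th — November 14, 1999.

November 14, 1999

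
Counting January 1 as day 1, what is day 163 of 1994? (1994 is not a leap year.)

Jun 12, 1994

Jan has 31 days (163 − 31 = 132 remain).
Feb has 28 days (132 − 28 = 104 remain).
Mar has 31 days (104 − 31 = 73 remain).
Apr has 30 days (73 − 30 = 43 remain).
May has 31 days (43 − 31 = 12 remain).
12 into Jun → Jun 12.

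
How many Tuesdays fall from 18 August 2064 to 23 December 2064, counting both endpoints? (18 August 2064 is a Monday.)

18 August 2064 is a Monday; the first Tuesday on or after it is 19 August 2064 (1 day later).
From 19 August 2064 to 23 December 2064: 12 + 30 + 31 + 30 + 23 = 126 days (rest of August, September, October, November, December).
126 ÷ 7 = 18 full weeks with remainder 0, so 18 more Tuesdays after the first → 19.

19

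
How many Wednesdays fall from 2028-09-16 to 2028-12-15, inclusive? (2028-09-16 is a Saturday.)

2028-09-16 is a Saturday; the first Wednesday on or after it is 2028-09-20 (4 days later).
From 2028-09-20 to 2028-12-15: 10 + 31 + 30 + 15 = 86 days (rest of September, October, November, December).
86 ÷ 7 = 12 full weeks with remainder 2, so 12 more Wednesdays after the first → 13.

13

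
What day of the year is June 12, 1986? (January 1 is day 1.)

163

Days in months before June: 31 + 28 + 31 + 30 + 31 = 151.
Plus 12 days into June → day 163.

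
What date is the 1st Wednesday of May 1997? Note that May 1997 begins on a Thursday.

1997-05-07

May 1997 begins on a Thursday, so the first Wednesday is May 7 (6 days later).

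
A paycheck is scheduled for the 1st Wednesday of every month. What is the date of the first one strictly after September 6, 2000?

October 4, 2000

September 2000 starts on a Friday, so its 1st Wednesday is September 6, 2000 (5 days in).
That is not after September 6, 2000, so look at October 2000.
October 2000 starts on a Sunday, so its 1st Wednesday is October 4, 2000 (3 days in).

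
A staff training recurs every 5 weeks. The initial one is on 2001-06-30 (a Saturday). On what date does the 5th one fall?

2001-11-17

The 5th occurrence is 4 intervals after the first: 4 × 35 = 140 days after 2001-06-30.
June has 30 days — 0 days to the end of June leaves 140.
July has 31 days (109 left).
August has 31 days (78 left).
September has 30 days (48 left).
October has 31 days (17 left).
17 days into November → 2001-11-17.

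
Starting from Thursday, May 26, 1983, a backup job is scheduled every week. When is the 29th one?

The 29th occurrence is 28 intervals after the first: 28 × 7 = 196 days after May 26, 1983.
May has 31 days — 5 days to the end of May leaves 191.
June has 30 days (161 left).
July has 31 days (130 left).
August has 31 days (99 left).
September has 30 days (69 left).
October has 31 days (38 left).
November has 30 days (8 left).
8 days into December → December 8, 1983.

December 8, 1983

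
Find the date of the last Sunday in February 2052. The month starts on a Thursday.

February 2052 begins on a Thursday, so the first Sunday is February 4 (3 days later).
February 2052 has 29 days. Adding weeks: 4, 11, 18, 25 — the last one ≤ 29 is the 25th.

25 February 2052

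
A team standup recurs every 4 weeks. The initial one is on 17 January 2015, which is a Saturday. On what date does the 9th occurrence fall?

29 August 2015

The 9th occurrence is 8 intervals after the first: 8 × 28 = 224 days after 17 January 2015.
January has 31 days — 14 days to the end of January leaves 210.
February has 28 days (182 left).
March has 31 days (151 left).
April has 30 days (121 left).
May has 31 days (90 left).
June has 30 days (60 left).
July has 31 days (29 left).
29 days into August → 29 August 2015.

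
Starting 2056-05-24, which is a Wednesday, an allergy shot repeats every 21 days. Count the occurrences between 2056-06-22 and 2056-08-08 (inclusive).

Occurrences land 21·i days after 2056-05-24 for i = 0, 1, 2, …
2056-06-22 is 29 days after the start; 29 ÷ 21 = 1 remainder 8; since the remainder is 8, round up to i = 2. First occurrence in the window: #3 on 2056-07-05 (2×21 = 42 days in).
2056-08-08 is 76 days after the start; 76 ÷ 21 = 3 remainder 13. Last occurrence in the window: #4 on 2056-07-26.
Occurrences #3 through #4: 2 in total.

2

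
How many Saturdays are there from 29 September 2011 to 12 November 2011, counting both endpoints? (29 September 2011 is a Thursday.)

29 September 2011 is a Thursday; the first Saturday on or after it is 1 October 2011 (2 days later).
From 1 October 2011 to 12 November 2011: 30 + 12 = 42 days (rest of October, November).
42 ÷ 7 = 6 full weeks with remainder 0, so 6 more Saturdays after the first → 7.

7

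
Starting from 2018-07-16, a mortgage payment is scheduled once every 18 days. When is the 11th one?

The 11th occurrence is 10 intervals after the first: 10 × 18 = 180 days after 2018-07-16.
July has 31 days — 15 days to the end of July leaves 165.
August has 31 days (134 left).
September has 30 days (104 left).
October has 31 days (73 left).
November has 30 days (43 left).
December has 31 days (12 left).
12 days into January → 2019-01-12.

2019-01-12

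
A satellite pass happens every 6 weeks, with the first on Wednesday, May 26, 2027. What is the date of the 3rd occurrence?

The 3rd occurrence is 2 intervals after the first: 2 × 42 = 84 days after May 26, 2027.
May has 31 days — 5 days to the end of May leaves 79.
June has 30 days (49 left).
July has 31 days (18 left).
18 days into August → August 18, 2027.

August 18, 2027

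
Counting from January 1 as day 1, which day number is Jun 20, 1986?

Days in months before Jun: 31 + 28 + 31 + 30 + 31 = 151.
Plus 20 days into Jun → day 171.

171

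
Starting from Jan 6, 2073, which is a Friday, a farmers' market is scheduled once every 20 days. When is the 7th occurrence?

May 6, 2073

The 7th occurrence is 6 intervals after the first: 6 × 20 = 120 days after Jan 6, 2073.
Jan has 31 days — 25 days to the end of Jan leaves 95.
Feb has 28 days (67 left).
Mar has 31 days (36 left).
Apr has 30 days (6 left).
6 days into May → May 6, 2073.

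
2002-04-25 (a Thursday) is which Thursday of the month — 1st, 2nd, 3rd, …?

Day 25 falls in week ⌈25/7⌉ of the month.
Days 1–7 hold the 1st Thursday, 8–14 the 2nd, 15–21 the 3rd, 22–28 the 4th, 29–31 the 5th.
25 is in the range for the 4th.

4th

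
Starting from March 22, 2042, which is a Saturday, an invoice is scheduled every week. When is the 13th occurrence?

June 14, 2042

The 13th occurrence is 12 intervals after the first: 12 × 7 = 84 days after March 22, 2042.
March has 31 days — 9 days to the end of March leaves 75.
April has 30 days (45 left).
May has 31 days (14 left).
14 days into June → June 14, 2042.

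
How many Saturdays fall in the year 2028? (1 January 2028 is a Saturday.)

53

1 January 2028 is a Saturday; the first Saturday on or after it is 1 January 2028.
From 1 January 2028 to 31 December 2028: 30 + 29 + 31 + 30 + 31 + 30 + 31 + 31 + 30 + 31 + 30 + 31 = 365 days (rest of January, February, March, April, May, June, July, August, September, October, November, December).
365 ÷ 7 = 52 full weeks with remainder 1, so 52 more Saturdays after the first → 53.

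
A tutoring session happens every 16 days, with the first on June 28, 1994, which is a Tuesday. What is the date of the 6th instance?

September 16, 1994

The 6th occurrence is 5 intervals after the first: 5 × 16 = 80 days after June 28, 1994.
June has 30 days — 2 days to the end of June leaves 78.
July has 31 days (47 left).
August has 31 days (16 left).
16 days into September → September 16, 1994.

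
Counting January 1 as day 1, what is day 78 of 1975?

January has 31 days (78 − 31 = 47 remain).
February has 28 days (47 − 28 = 19 remain).
19 into March → March 19.

1975-03-19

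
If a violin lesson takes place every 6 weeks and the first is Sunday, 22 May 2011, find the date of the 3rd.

The 3rd occurrence is 2 intervals after the first: 2 × 42 = 84 days after 22 May 2011.
May has 31 days — 9 days to the end of May leaves 75.
June has 30 days (45 left).
July has 31 days (14 left).
14 days into August → 14 August 2011.

14 August 2011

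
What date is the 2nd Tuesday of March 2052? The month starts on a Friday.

2052-03-12

March 2052 begins on a Friday, so the first Tuesday is March 5 (4 days later).
The 2nd Tuesday is 1 weeks later: 5 + 7 = 12.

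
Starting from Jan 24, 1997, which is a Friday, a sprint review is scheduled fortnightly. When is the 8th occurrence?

The 8th occurrence is 7 intervals after the first: 7 × 14 = 98 days after Jan 24, 1997.
Jan has 31 days — 7 days to the end of Jan leaves 91.
Feb has 28 days (63 left).
Mar has 31 days (32 left).
Apr has 30 days (2 left).
2 days into May → May 2, 1997.

May 2, 1997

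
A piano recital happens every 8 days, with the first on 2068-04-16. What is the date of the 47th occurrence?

The 47th occurrence is 46 intervals after the first: 46 × 8 = 368 days after 2068-04-16.
April has 30 days — 14 days to the end of April leaves 354.
May has 31 days (323 left).
June has 30 days (293 left).
July has 31 days (262 left).
August has 31 days (231 left).
September has 30 days (201 left).
October has 31 days (170 left).
November has 30 days (140 left).
December has 31 days (109 left).
January has 31 days (78 left).
February has 28 days (50 left).
March has 31 days (19 left).
19 days into April → 2069-04-19.

2069-04-19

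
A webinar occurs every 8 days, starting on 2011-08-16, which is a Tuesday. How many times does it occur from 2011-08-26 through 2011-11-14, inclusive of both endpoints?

Occurrences land 8·i days after 2011-08-16 for i = 0, 1, 2, …
2011-08-26 is 10 days after the start; 10 ÷ 8 = 1 remainder 2; since the remainder is 2, round up to i = 2. First occurrence in the window: #3 on 2011-09-01 (2×8 = 16 days in).
2011-11-14 is 90 days after the start; 90 ÷ 8 = 11 remainder 2. Last occurrence in the window: #12 on 2011-11-12.
Occurrences #3 through #12: 10 in total.

10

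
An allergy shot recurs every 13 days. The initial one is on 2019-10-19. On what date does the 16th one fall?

2020-05-01

The 16th occurrence is 15 intervals after the first: 15 × 13 = 195 days after 2019-10-19.
October has 31 days — 12 days to the end of October leaves 183.
November has 30 days (153 left).
December has 31 days (122 left).
January has 31 days (91 left).
February has 29 days (62 left).
March has 31 days (31 left).
April has 30 days (1 left).
1 day into May → 2020-05-01.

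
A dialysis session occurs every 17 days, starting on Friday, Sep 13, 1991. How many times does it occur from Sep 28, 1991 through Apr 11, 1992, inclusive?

12

Occurrences land 17·i days after Sep 13, 1991 for i = 0, 1, 2, …
Sep 28, 1991 is 15 days after the start; 15 ÷ 17 = 0 remainder 15; since the remainder is 15, round up to i = 1. First occurrence in the window: #2 on Sep 30, 1991 (1×17 = 17 days in).
Apr 11, 1992 is 211 days after the start; 211 ÷ 17 = 12 remainder 7. Last occurrence in the window: #13 on Apr 4, 1992.
Occurrences #2 through #13: 12 in total.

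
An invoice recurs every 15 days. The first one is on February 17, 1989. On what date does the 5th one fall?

April 18, 1989

The 5th occurrence is 4 intervals after the first: 4 × 15 = 60 days after February 17, 1989.
February has 28 days — 11 days to the end of February leaves 49.
March has 31 days (18 left).
18 days into April → April 18, 1989.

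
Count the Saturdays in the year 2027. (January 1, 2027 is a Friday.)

January 1, 2027 is a Friday; the first Saturday on or after it is January 2, 2027 (1 day later).
From January 2, 2027 to December 31, 2027: 29 + 28 + 31 + 30 + 31 + 30 + 31 + 31 + 30 + 31 + 30 + 31 = 363 days (rest of January, February, March, April, May, June, July, August, September, October, November, December).
363 ÷ 7 = 51 full weeks with remainder 6, so 51 more Saturdays after the first → 52.

52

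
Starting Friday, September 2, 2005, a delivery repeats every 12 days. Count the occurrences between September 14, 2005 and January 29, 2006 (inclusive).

Occurrences land 12·i days after September 2, 2005 for i = 0, 1, 2, …
September 14, 2005 is 12 days after the start; 12 ÷ 12 = 1 remainder 0. First occurrence in the window: #2 on September 14, 2005 (1×12 = 12 days in).
January 29, 2006 is 149 days after the start; 149 ÷ 12 = 12 remainder 5. Last occurrence in the window: #13 on January 24, 2006.
Occurrences #2 through #13: 12 in total.

12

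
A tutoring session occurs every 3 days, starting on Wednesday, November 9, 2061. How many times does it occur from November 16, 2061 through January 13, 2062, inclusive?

Occurrences land 3·i days after November 9, 2061 for i = 0, 1, 2, …
November 16, 2061 is 7 days after the start; 7 ÷ 3 = 2 remainder 1; since the remainder is 1, round up to i = 3. First occurrence in the window: #4 on November 18, 2061 (3×3 = 9 days in).
January 13, 2062 is 65 days after the start; 65 ÷ 3 = 21 remainder 2. Last occurrence in the window: #22 on January 11, 2062.
Occurrences #4 through #22: 19 in total.

19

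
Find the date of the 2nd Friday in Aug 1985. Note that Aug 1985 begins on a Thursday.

Aug 9, 1985

Aug 1985 begins on a Thursday, so the first Friday is Aug 2 (1 day later).
The 2nd Friday is 1 weeks later: 2 + 7 = 9.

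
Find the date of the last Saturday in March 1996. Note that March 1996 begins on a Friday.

30 March 1996

March 1996 begins on a Friday, so the first Saturday is March 2 (1 day later).
March 1996 has 31 days. Adding weeks: 2, 9, 16, 23, 30 — the last one ≤ 31 is the 30th.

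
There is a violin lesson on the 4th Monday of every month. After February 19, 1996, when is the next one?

February 26, 1996

February 1996 starts on a Thursday; its first Monday is the 5th, so the 4th Monday is the 26th — February 26, 1996.
February 26, 1996 is after February 19, 1996, so that is the next one.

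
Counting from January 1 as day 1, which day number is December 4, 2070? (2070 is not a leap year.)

Days in months before December: 31 + 28 + 31 + 30 + 31 + 30 + 31 + 31 + 30 + 31 + 30 = 334.
Plus 4 days into December → day 338.

338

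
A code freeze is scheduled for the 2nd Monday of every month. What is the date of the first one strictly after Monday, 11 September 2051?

September 2051 starts on a Friday; its first Monday is the 4th, so the 2nd Monday is the 11th — 11 September 2051.
That is not after 11 September 2051, so look at October 2051.
October 2051 starts on a Sunday; its first Monday is the 2nd, so the 2nd Monday is the 9th — 9 October 2051.

9 October 2051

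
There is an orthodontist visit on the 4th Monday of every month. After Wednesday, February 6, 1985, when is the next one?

February 25, 1985

February 1985 starts on a Friday; its first Monday is the 4th, so the 4th Monday is the 25th — February 25, 1985.
February 25, 1985 is after February 6, 1985, so that is the next one.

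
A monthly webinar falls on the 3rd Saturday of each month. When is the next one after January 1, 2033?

January 15, 2033

January 2033 starts on a Saturday; its first Saturday is the 1st, so the 3rd Saturday is the 15th — January 15, 2033.
January 15, 2033 is after January 1, 2033, so that is the next one.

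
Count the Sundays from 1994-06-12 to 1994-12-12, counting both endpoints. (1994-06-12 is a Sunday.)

1994-06-12 is a Sunday; the first Sunday on or after it is 1994-06-12.
From 1994-06-12 to 1994-12-12: 18 + 31 + 31 + 30 + 31 + 30 + 12 = 183 days (rest of June, July, August, September, October, November, December).
183 ÷ 7 = 26 full weeks with remainder 1, so 26 more Sundays after the first → 27.

27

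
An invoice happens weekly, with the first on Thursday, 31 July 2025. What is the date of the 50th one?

9 July 2026

The 50th occurrence is 49 intervals after the first: 49 × 7 = 343 days after 31 July 2025.
July has 31 days — 0 days to the end of July leaves 343.
August has 31 days (312 left).
September has 30 days (282 left).
October has 31 days (251 left).
November has 30 days (221 left).
December has 31 days (190 left).
January has 31 days (159 left).
February has 28 days (131 left).
March has 31 days (100 left).
April has 30 days (70 left).
May has 31 days (39 left).
June has 30 days (9 left).
9 days into July → 9 July 2026.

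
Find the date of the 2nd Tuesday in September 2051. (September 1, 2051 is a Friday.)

September 2051 begins on a Friday, so the first Tuesday is September 5 (4 days later).
The 2nd Tuesday is 1 weeks later: 5 + 7 = 12.

12 September 2051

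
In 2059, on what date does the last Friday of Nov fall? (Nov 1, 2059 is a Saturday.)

Nov 28, 2059

Nov 2059 begins on a Saturday, so the first Friday is Nov 7 (6 days later).
Nov 2059 has 30 days. Adding weeks: 7, 14, 21, 28 — the last one ≤ 30 is the 28th.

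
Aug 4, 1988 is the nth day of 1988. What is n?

217

Days in months before Aug: 31 + 29 + 31 + 30 + 31 + 30 + 31 = 213.
Plus 4 days into Aug → day 217.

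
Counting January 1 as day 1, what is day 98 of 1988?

January has 31 days (98 − 31 = 67 remain).
February has 29 days (67 − 29 = 38 remain).
March has 31 days (38 − 31 = 7 remain).
7 into April → April 7.

7 April 1988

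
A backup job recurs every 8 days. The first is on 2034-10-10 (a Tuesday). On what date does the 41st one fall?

The 41st occurrence is 40 intervals after the first: 40 × 8 = 320 days after 2034-10-10.
October has 31 days — 21 days to the end of October leaves 299.
November has 30 days (269 left).
December has 31 days (238 left).
January has 31 days (207 left).
February has 28 days (179 left).
March has 31 days (148 left).
April has 30 days (118 left).
May has 31 days (87 left).
June has 30 days (57 left).
July has 31 days (26 left).
26 days into August → 2035-08-26.

2035-08-26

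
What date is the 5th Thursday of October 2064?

October 2064 begins on a Wednesday, so the first Thursday is October 2 (1 day later).
The 5th Thursday is 4 weeks later: 2 + 28 = 30.

October 30, 2064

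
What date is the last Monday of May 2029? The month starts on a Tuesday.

May 2029 begins on a Tuesday, so the first Monday is May 7 (6 days later).
May 2029 has 31 days. Adding weeks: 7, 14, 21, 28 — the last one ≤ 31 is the 28th.

28 May 2029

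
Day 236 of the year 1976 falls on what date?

January has 31 days (236 − 31 = 205 remain).
February has 29 days (205 − 29 = 176 remain).
March has 31 days (176 − 31 = 145 remain).
April has 30 days (145 − 30 = 115 remain).
May has 31 days (115 − 31 = 84 remain).
June has 30 days (84 − 30 = 54 remain).
July has 31 days (54 − 31 = 23 remain).
23 into August → August 23.

23 August 1976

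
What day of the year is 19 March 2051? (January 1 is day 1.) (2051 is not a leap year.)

78

Days in months before March: 31 + 28 = 59.
Plus 19 days into March → day 78.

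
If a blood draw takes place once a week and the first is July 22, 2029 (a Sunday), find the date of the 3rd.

The 3rd occurrence is 2 intervals after the first: 2 × 7 = 14 days after July 22, 2029.
July has 31 days — 9 days to the end of July leaves 5.
5 days into August → August 5, 2029.

August 5, 2029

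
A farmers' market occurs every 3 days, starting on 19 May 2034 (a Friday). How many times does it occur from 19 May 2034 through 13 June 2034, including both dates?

Occurrences land 3·i days after 19 May 2034 for i = 0, 1, 2, …
The window opens on the start date, so the first occurrence inside is #1 on 19 May 2034.
13 June 2034 is 25 days after the start; 25 ÷ 3 = 8 remainder 1. Last occurrence in the window: #9 on 12 June 2034.
Occurrences #1 through #9: 9 in total.

9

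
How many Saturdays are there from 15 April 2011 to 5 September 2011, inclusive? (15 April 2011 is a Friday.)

15 April 2011 is a Friday; the first Saturday on or after it is 16 April 2011 (1 day later).
From 16 April 2011 to 5 September 2011: 14 + 31 + 30 + 31 + 31 + 5 = 142 days (rest of April, May, June, July, August, September).
142 ÷ 7 = 20 full weeks with remainder 2, so 20 more Saturdays after the first → 21.

21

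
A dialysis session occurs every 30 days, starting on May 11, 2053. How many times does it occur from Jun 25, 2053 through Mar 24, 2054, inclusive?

Occurrences land 30·i days after May 11, 2053 for i = 0, 1, 2, …
Jun 25, 2053 is 45 days after the start; 45 ÷ 30 = 1 remainder 15; since the remainder is 15, round up to i = 2. First occurrence in the window: #3 on Jul 10, 2053 (2×30 = 60 days in).
Mar 24, 2054 is 317 days after the start; 317 ÷ 30 = 10 remainder 17. Last occurrence in the window: #11 on Mar 7, 2054.
Occurrences #3 through #11: 9 in total.

9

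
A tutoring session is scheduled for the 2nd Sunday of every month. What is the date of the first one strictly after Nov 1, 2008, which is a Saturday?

Nov 2008 starts on a Saturday; its first Sunday is the 2nd, so the 2nd Sunday is the 9th — Nov 9, 2008.
Nov 9, 2008 is after Nov 1, 2008, so that is the next one.

Nov 9, 2008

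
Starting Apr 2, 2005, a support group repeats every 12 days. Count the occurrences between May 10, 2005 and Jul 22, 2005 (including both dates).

Occurrences land 12·i days after Apr 2, 2005 for i = 0, 1, 2, …
May 10, 2005 is 38 days after the start; 38 ÷ 12 = 3 remainder 2; since the remainder is 2, round up to i = 4. First occurrence in the window: #5 on May 20, 2005 (4×12 = 48 days in).
Jul 22, 2005 is 111 days after the start; 111 ÷ 12 = 9 remainder 3. Last occurrence in the window: #10 on Jul 19, 2005.
Occurrences #5 through #10: 6 in total.

6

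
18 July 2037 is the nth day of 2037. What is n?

199

Days in months before July: 31 + 28 + 31 + 30 + 31 + 30 = 181.
Plus 18 days into July → day 199.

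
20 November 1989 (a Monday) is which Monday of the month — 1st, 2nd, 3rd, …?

Day 20 falls in week ⌈20/7⌉ of the month.
Days 1–7 hold the 1st Monday, 8–14 the 2nd, 15–21 the 3rd, 22–28 the 4th, 29–31 the 5th.
20 is in the range for the 3rd.

3rd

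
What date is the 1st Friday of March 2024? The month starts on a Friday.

March 2024 begins on a Friday, so the first Friday is March 1.

2024-03-01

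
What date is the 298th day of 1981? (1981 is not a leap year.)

January has 31 days (298 − 31 = 267 remain).
February has 28 days (267 − 28 = 239 remain).
March has 31 days (239 − 31 = 208 remain).
April has 30 days (208 − 30 = 178 remain).
May has 31 days (178 − 31 = 147 remain).
June has 30 days (147 − 30 = 117 remain).
July has 31 days (117 − 31 = 86 remain).
August has 31 days (86 − 31 = 55 remain).
September has 30 days (55 − 30 = 25 remain).
25 into October → October 25.

1981-10-25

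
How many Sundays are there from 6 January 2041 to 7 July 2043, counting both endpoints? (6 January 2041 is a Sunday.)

131

6 January 2041 is a Sunday; the first Sunday on or after it is 6 January 2041.
From 6 January 2041 to 7 July 2043: 359 + 365 + 188 = 912 days (rest of 2041, 2042, to 7 July 2043 in 2043).
912 ÷ 7 = 130 full weeks with remainder 2, so 130 more Sundays after the first → 131.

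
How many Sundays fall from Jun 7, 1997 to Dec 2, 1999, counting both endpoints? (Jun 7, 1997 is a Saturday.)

130

Jun 7, 1997 is a Saturday; the first Sunday on or after it is Jun 8, 1997 (1 day later).
From Jun 8, 1997 to Dec 2, 1999: 206 + 365 + 336 = 907 days (rest of 1997, 1998, to Dec 2, 1999 in 1999).
907 ÷ 7 = 129 full weeks with remainder 4, so 129 more Sundays after the first → 130.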